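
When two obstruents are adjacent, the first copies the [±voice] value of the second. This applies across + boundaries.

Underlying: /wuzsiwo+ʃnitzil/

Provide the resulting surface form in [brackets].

/z/ before /s/ (voiceless) → [s]
/t/ before /z/ (voiced) → [d]

[wussiwo+ʃnidzil]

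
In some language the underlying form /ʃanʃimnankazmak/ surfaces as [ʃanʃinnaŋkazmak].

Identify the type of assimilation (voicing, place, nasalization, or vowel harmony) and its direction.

place assimilation, regressive

/m/→[n] /n/→[ŋ].
Each target copies a feature from the following segment, so the direction is regressive.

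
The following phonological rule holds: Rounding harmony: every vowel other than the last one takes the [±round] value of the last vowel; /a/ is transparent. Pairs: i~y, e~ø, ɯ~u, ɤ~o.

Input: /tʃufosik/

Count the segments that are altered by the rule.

2

/u/ harmonizes with /i/ ([-round]) → [ɯ]
/o/ harmonizes with /i/ ([-round]) → [ɤ]
2 segments change.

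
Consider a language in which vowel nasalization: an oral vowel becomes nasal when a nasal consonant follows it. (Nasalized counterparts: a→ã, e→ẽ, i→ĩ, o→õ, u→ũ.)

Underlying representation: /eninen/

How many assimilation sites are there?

/e/ before nasal /n/ → [ẽ]
/i/ before nasal /n/ → [ĩ]
/e/ before nasal /n/ → [ẽ]
3 segments change.

3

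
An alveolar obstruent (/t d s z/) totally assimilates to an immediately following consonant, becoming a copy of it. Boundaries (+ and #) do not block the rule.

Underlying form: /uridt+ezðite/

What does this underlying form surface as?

/d/ before /t/ → [t] (total assimilation)
/z/ before /ð/ → [ð] (total assimilation)

[uritt+eððite]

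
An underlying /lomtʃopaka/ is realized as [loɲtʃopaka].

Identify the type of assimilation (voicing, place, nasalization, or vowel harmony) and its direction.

/m/→[ɲ].
Each target copies a feature from the following segment, so the direction is regressive.

place assimilation, regressive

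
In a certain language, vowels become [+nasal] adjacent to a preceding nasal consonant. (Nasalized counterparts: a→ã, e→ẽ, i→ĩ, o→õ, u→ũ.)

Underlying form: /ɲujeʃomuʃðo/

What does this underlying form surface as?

[ɲũjeʃomũʃðo]

/u/ after nasal /ɲ/ → [ũ]
/u/ after nasal /m/ → [ũ]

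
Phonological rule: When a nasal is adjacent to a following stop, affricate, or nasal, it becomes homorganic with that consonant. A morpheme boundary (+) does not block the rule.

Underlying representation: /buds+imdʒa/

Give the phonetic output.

[buds+iɲdʒa]

/m/ before /dʒ/ (palatal) → [ɲ]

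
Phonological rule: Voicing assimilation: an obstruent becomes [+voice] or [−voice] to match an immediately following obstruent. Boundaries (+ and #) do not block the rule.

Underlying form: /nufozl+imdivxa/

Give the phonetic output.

[nufozl+imdifxa]

/v/ before /x/ (voiceless) → [f]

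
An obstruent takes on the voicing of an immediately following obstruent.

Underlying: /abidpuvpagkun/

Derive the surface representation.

[abitpufpakkun]

/d/ before /p/ (voiceless) → [t]
/v/ before /p/ (voiceless) → [f]
/g/ before /k/ (voiceless) → [k]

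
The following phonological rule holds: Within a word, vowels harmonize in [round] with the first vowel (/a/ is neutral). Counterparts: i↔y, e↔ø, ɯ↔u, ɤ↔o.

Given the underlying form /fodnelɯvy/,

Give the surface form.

/e/ harmonizes with /o/ ([+round]) → [ø]
/ɯ/ harmonizes with /o/ ([+round]) → [u]

[fodnøluvy]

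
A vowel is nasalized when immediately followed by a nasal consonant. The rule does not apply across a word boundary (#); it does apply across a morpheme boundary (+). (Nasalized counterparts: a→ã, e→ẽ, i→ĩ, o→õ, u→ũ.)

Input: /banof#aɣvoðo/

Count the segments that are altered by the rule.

/a/ before nasal /n/ → [ã]
1 segment changes.

1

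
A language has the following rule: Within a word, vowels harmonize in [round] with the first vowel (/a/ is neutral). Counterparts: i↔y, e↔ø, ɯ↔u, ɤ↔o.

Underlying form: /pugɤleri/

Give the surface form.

[pugoløry]

/ɤ/ harmonizes with /u/ ([+round]) → [o]
/e/ harmonizes with /u/ ([+round]) → [ø]
/i/ harmonizes with /u/ ([+round]) → [y]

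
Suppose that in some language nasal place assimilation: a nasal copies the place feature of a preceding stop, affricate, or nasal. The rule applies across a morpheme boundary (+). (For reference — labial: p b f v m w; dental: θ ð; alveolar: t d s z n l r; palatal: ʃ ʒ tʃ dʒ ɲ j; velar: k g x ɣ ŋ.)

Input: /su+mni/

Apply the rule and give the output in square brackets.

[su+mmi]

/n/ after /m/ (labial) → [m]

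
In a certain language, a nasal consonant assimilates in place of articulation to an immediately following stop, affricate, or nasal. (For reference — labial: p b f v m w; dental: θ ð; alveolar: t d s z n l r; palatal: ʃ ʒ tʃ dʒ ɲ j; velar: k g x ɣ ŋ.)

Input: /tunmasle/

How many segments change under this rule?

/n/ before /m/ (labial) → [m]
1 segment changes.

1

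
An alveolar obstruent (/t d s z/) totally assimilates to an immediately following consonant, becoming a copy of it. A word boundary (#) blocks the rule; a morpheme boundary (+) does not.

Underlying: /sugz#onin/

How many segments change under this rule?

No segment meets the rule's conditions.

0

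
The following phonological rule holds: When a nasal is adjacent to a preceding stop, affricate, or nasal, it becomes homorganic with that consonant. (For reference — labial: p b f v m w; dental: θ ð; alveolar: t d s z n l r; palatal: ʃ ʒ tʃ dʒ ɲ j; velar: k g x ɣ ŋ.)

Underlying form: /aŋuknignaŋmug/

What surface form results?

/n/ after /k/ (velar) → [ŋ]
/n/ after /g/ (velar) → [ŋ]
/m/ after /ŋ/ (velar) → [ŋ]

[aŋukŋigŋaŋŋug]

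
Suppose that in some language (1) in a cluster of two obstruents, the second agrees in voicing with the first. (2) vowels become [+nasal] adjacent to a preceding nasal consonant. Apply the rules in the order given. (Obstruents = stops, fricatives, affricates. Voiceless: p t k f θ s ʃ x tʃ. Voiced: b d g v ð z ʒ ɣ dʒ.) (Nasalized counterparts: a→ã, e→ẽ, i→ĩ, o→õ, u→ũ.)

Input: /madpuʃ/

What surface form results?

Rule 1: /p/ after /d/ (voiced) → [b]
After rule 1: madbuʃ
Rule 2: /a/ after nasal /m/ → [ã]

[mãdbuʃ]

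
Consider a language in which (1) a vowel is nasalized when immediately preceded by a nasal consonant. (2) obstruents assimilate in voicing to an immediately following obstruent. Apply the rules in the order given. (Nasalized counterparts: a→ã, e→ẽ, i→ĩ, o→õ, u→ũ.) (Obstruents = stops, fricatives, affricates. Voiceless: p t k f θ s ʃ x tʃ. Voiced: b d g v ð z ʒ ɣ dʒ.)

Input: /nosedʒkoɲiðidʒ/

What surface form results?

Rule 1: /o/ after nasal /n/ → [õ]
Rule 1: /i/ after nasal /ɲ/ → [ĩ]
After rule 1: nõsedʒkoɲĩðidʒ
Rule 2: /dʒ/ before /k/ (voiceless) → [tʃ]

[nõsetʃkoɲĩðidʒ]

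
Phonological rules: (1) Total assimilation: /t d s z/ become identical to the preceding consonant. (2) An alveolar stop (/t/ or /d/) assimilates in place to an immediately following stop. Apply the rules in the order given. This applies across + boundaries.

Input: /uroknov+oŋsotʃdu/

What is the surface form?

[uroknov+oŋŋotʃtʃu]

Rule 1: /s/ after /ŋ/ → [ŋ] (total assimilation)
Rule 1: /d/ after /tʃ/ → [tʃ] (total assimilation)
After rule 1: uroknov+oŋŋotʃtʃu
Rule 2: no segment meets the rule's conditions; no change.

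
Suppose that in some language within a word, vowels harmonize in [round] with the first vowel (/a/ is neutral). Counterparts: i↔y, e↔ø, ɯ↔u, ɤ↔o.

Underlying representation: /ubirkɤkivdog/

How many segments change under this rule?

3

/i/ harmonizes with /u/ ([+round]) → [y]
/ɤ/ harmonizes with /u/ ([+round]) → [o]
/i/ harmonizes with /u/ ([+round]) → [y]
3 segments change.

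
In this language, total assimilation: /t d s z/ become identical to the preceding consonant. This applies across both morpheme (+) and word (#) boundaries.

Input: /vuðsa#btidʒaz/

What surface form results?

[vuðða#bbidʒaz]

/s/ after /ð/ → [ð] (total assimilation)
/t/ after /b/ → [b] (total assimilation)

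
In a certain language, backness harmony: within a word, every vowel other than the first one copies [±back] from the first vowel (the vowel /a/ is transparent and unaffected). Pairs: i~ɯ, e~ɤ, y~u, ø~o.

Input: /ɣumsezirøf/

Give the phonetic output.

[ɣumsɤzɯrof]

/e/ harmonizes with /u/ ([+back]) → [ɤ]
/i/ harmonizes with /u/ ([+back]) → [ɯ]
/ø/ harmonizes with /u/ ([+back]) → [o]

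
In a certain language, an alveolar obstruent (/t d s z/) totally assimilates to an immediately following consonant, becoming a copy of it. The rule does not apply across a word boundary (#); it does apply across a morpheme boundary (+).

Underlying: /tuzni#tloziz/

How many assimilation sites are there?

/z/ before /n/ → [n] (total assimilation)
/t/ before /l/ → [l] (total assimilation)
2 segments change.

2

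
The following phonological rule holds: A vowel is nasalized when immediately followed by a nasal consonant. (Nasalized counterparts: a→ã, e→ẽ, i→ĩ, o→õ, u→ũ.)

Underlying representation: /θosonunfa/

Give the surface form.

/o/ before nasal /n/ → [õ]
/u/ before nasal /n/ → [ũ]

[θosõnũnfa]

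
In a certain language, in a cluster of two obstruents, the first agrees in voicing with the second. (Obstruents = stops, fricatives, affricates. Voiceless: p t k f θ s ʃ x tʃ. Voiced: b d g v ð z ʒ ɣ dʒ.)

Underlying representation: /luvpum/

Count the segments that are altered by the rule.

1

/v/ before /p/ (voiceless) → [f]
1 segment changes.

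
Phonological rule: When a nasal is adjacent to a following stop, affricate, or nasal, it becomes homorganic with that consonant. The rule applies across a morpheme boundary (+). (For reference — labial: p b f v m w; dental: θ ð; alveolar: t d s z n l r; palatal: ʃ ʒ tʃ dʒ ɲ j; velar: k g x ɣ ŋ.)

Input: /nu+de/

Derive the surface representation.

[nu+de]

no segment meets the rule's conditions; no change.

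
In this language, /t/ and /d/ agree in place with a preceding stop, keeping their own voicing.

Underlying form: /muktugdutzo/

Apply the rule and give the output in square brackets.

[mukkuggutzo]

/t/ after /k/ (velar) → [k]
/d/ after /g/ (velar) → [g]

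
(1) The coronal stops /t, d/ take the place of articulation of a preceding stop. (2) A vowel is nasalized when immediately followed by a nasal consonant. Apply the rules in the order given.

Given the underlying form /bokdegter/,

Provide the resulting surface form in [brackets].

[bokgegker]

Rule 1: /d/ after /k/ (velar) → [g]
Rule 1: /t/ after /g/ (velar) → [k]
After rule 1: bokgegker
Rule 2: no segment meets the rule's conditions; no change.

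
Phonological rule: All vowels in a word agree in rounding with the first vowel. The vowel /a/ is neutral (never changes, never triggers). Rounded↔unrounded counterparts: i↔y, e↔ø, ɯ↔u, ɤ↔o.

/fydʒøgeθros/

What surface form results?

[fydʒøgøθros]

/e/ harmonizes with /y/ ([+round]) → [ø]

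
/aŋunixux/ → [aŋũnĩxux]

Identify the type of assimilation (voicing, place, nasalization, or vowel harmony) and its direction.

/u/→[ũ] /i/→[ĩ].
Each target copies a feature from the preceding segment, so the direction is progressive.

nasalization, progressive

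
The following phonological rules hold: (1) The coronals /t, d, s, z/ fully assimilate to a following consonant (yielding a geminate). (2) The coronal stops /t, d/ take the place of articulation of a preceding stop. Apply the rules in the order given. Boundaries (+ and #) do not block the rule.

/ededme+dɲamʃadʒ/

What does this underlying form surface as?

Rule 1: /d/ before /m/ → [m] (total assimilation)
Rule 1: /d/ before /ɲ/ → [ɲ] (total assimilation)
After rule 1: edemme+ɲɲamʃadʒ
Rule 2: no segment meets the rule's conditions; no change.

[edemme+ɲɲamʃadʒ]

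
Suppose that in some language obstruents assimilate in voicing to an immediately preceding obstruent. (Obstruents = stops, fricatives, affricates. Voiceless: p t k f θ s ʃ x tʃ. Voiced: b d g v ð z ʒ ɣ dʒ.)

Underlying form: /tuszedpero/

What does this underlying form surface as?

/z/ after /s/ (voiceless) → [s]
/p/ after /d/ (voiced) → [b]

[tussedbero]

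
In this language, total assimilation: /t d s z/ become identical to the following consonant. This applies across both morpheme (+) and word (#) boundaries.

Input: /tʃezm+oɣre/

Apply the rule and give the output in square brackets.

/z/ before /m/ → [m] (total assimilation)

[tʃemm+oɣre]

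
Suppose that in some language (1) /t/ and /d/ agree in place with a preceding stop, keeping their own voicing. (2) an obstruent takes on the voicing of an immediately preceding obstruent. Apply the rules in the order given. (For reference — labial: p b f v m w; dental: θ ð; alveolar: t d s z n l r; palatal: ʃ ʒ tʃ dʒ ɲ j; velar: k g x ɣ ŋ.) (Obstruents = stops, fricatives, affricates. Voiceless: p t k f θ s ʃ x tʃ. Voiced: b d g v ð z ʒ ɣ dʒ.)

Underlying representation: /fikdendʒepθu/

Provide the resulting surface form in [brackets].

Rule 1: /d/ after /k/ (velar) → [g]
After rule 1: fikgendʒepθu
Rule 2: /g/ after /k/ (voiceless) → [k]

[fikkendʒepθu]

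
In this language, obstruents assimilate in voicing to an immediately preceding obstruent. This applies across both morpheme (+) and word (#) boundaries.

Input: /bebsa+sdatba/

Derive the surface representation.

/s/ after /b/ (voiced) → [z]
/d/ after /s/ (voiceless) → [t]
/b/ after /t/ (voiceless) → [p]

[bebza+statpa]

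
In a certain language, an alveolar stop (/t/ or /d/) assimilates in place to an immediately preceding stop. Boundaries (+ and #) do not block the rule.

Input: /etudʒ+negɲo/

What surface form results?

no segment meets the rule's conditions; no change.

[etudʒ+negɲo]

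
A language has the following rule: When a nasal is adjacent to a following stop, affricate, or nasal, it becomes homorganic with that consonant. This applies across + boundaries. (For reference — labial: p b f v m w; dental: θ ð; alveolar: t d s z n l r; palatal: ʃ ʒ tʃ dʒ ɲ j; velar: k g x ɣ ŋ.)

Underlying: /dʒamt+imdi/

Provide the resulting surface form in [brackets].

/m/ before /t/ (alveolar) → [n]
/m/ before /d/ (alveolar) → [n]

[dʒant+indi]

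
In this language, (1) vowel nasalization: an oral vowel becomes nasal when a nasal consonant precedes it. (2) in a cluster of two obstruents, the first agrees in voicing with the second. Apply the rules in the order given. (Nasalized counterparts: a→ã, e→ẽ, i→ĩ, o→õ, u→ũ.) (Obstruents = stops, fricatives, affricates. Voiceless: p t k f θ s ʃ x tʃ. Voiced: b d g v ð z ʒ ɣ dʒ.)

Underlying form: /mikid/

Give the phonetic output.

[mĩkid]

Rule 1: /i/ after nasal /m/ → [ĩ]
After rule 1: mĩkid
Rule 2: no segment meets the rule's conditions; no change.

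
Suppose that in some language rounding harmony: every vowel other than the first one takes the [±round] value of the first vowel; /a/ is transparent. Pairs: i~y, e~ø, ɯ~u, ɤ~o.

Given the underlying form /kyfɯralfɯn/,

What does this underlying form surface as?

[kyfuralfun]

/ɯ/ harmonizes with /y/ ([+round]) → [u]
/ɯ/ harmonizes with /y/ ([+round]) → [u]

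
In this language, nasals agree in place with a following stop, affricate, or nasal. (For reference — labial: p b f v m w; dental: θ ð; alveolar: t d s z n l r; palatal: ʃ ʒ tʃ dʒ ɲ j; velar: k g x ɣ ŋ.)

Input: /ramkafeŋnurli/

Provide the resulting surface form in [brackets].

/m/ before /k/ (velar) → [ŋ]
/ŋ/ before /n/ (alveolar) → [n]

[raŋkafennurli]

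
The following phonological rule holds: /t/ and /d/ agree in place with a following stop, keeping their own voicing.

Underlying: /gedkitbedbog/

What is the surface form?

[gegkipbebbog]

/d/ before /k/ (velar) → [g]
/t/ before /b/ (labial) → [p]
/d/ before /b/ (labial) → [b]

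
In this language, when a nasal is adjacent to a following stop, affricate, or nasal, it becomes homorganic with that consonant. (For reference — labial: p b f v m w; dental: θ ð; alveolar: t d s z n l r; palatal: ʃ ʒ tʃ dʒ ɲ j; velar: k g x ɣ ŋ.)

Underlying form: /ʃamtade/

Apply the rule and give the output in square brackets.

/m/ before /t/ (alveolar) → [n]

[ʃantade]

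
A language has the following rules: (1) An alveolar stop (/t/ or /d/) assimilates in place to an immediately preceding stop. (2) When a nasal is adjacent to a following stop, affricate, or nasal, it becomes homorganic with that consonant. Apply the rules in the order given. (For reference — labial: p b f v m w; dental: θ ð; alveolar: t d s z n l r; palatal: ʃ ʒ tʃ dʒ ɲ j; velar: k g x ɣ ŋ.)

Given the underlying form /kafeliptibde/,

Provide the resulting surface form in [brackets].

Rule 1: /t/ after /p/ (labial) → [p]
Rule 1: /d/ after /b/ (labial) → [b]
After rule 1: kafelippibbe
Rule 2: no segment meets the rule's conditions; no change.

[kafelippibbe]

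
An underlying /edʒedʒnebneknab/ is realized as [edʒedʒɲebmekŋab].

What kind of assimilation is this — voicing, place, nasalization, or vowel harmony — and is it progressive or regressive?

/n/→[ɲ] /n/→[m] /n/→[ŋ].
Each target copies a feature from the preceding segment, so the direction is progressive.

place assimilation, progressive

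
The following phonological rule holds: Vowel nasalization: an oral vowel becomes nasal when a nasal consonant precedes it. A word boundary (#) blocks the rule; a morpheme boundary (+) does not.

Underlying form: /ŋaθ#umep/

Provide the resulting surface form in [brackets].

[ŋãθ#umẽp]

/a/ after nasal /ŋ/ → [ã]
/e/ after nasal /m/ → [ẽ]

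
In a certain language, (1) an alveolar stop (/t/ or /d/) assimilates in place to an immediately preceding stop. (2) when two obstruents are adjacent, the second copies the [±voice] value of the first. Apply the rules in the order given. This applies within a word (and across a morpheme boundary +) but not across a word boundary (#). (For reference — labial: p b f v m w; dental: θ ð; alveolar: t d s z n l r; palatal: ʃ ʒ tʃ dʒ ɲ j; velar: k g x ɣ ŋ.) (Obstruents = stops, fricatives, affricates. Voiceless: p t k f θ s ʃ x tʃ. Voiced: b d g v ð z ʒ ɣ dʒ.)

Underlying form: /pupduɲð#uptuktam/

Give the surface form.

[puppuɲð#uppukkam]

Rule 1: /d/ after /p/ (labial) → [b]
Rule 1: /t/ after /p/ (labial) → [p]
Rule 1: /t/ after /k/ (velar) → [k]
After rule 1: pupbuɲð#uppukkam
Rule 2: /b/ after /p/ (voiceless) → [p]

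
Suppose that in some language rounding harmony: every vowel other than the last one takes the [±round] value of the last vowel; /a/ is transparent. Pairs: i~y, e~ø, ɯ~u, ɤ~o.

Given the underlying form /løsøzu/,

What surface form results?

no segment meets the rule's conditions; no change.

[løsøzu]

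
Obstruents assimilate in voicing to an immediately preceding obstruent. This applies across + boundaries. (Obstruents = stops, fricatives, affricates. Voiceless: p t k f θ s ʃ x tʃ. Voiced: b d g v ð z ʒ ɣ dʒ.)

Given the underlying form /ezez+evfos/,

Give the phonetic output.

/f/ after /v/ (voiced) → [v]

[ezez+evvos]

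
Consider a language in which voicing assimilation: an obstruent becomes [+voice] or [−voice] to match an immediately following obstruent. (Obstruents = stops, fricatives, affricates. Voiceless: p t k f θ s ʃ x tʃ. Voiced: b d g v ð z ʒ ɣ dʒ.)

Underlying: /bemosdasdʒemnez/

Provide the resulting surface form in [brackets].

[bemozdazdʒemnez]

/s/ before /d/ (voiced) → [z]
/s/ before /dʒ/ (voiced) → [z]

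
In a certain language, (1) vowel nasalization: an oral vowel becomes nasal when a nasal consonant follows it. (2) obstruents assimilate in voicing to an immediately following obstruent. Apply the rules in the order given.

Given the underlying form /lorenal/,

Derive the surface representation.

Rule 1: /e/ before nasal /n/ → [ẽ]
After rule 1: lorẽnal
Rule 2: no segment meets the rule's conditions; no change.

[lorẽnal]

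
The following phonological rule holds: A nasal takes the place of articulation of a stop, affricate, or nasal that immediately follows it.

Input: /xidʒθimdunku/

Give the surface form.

[xidʒθinduŋku]

/m/ before /d/ (alveolar) → [n]
/n/ before /k/ (velar) → [ŋ]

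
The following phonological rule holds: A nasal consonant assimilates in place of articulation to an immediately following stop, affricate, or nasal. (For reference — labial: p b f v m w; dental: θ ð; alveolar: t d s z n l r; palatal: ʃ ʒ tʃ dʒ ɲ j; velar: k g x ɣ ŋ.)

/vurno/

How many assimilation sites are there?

0

No segment meets the rule's conditions.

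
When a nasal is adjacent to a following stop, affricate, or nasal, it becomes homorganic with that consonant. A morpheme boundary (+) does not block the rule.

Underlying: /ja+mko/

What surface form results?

/m/ before /k/ (velar) → [ŋ]

[ja+ŋko]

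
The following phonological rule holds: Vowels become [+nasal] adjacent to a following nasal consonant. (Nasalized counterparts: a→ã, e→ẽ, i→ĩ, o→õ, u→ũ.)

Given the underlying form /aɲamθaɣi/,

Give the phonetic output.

/a/ before nasal /ɲ/ → [ã]
/a/ before nasal /m/ → [ã]

[ãɲãmθaɣi]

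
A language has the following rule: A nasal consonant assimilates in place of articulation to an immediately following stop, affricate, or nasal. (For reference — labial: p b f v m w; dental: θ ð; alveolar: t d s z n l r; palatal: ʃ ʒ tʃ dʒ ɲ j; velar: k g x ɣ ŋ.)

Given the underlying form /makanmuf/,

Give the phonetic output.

[makammuf]

/n/ before /m/ (labial) → [m]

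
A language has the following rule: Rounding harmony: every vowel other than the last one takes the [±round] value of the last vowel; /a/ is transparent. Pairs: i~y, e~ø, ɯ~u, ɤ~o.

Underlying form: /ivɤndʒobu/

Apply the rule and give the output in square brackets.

/i/ harmonizes with /u/ ([+round]) → [y]
/ɤ/ harmonizes with /u/ ([+round]) → [o]

[yvondʒobu]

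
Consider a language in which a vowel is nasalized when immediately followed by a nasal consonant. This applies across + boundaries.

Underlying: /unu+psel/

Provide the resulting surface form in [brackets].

[ũnu+psel]

/u/ before nasal /n/ → [ũ]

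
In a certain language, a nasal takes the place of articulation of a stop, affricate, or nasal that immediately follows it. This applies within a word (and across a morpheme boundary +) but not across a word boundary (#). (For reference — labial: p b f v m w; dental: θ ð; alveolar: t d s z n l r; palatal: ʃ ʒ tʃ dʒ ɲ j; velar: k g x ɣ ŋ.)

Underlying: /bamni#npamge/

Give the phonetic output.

[banni#mpaŋge]

/m/ before /n/ (alveolar) → [n]
/n/ before /p/ (labial) → [m]
/m/ before /g/ (velar) → [ŋ]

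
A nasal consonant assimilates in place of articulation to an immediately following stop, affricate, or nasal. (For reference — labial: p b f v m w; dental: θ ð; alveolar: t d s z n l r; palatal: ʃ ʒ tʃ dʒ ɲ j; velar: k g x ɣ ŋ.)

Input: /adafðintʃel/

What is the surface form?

/n/ before /tʃ/ (palatal) → [ɲ]

[adafðiɲtʃel]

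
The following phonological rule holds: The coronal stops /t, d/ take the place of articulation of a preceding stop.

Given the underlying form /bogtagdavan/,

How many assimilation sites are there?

2

/t/ after /g/ (velar) → [k]
/d/ after /g/ (velar) → [g]
2 segments change.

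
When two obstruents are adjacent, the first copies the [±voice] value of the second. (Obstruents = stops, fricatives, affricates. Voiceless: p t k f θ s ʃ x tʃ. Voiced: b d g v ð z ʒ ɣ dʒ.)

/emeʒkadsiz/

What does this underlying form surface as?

/ʒ/ before /k/ (voiceless) → [ʃ]
/d/ before /s/ (voiceless) → [t]

[emeʃkatsiz]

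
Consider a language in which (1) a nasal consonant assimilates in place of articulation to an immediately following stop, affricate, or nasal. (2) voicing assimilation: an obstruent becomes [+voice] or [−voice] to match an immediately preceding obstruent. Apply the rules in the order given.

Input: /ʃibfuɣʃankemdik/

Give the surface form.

Rule 1: /n/ before /k/ (velar) → [ŋ]
Rule 1: /m/ before /d/ (alveolar) → [n]
After rule 1: ʃibfuɣʃaŋkendik
Rule 2: /f/ after /b/ (voiced) → [v]
Rule 2: /ʃ/ after /ɣ/ (voiced) → [ʒ]

[ʃibvuɣʒaŋkendik]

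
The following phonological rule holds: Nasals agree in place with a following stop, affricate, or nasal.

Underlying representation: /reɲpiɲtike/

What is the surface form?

/ɲ/ before /p/ (labial) → [m]
/ɲ/ before /t/ (alveolar) → [n]

[rempintike]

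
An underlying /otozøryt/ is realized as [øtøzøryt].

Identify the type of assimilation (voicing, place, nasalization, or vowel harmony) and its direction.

vowel harmony, regressive

/o/→[ø] /o/→[ø].
Vowels agree with the last vowel, so the harmony is regressive.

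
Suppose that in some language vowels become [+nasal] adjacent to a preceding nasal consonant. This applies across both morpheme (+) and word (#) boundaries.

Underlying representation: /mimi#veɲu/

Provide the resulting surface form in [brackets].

[mĩmĩ#veɲũ]

/i/ after nasal /m/ → [ĩ]
/i/ after nasal /m/ → [ĩ]
/u/ after nasal /ɲ/ → [ũ]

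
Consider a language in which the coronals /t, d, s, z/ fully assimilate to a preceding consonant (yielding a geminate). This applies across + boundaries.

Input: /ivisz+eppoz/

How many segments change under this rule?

1

/z/ after /s/ → [s] (total assimilation)
1 segment changes.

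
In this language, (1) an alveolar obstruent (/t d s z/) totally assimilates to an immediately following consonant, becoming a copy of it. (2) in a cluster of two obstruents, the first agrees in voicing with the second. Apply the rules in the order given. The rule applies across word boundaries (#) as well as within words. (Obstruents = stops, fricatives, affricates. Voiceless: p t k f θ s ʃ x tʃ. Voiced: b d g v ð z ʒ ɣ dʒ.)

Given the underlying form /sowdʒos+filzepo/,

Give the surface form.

Rule 1: /s/ before /f/ → [f] (total assimilation)
After rule 1: sowdʒof+filzepo
Rule 2: no segment meets the rule's conditions; no change.

[sowdʒof+filzepo]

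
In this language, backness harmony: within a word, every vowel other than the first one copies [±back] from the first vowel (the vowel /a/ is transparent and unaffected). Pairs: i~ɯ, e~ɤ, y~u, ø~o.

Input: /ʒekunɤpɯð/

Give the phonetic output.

[ʒekynepið]

/u/ harmonizes with /e/ ([-back]) → [y]
/ɤ/ harmonizes with /e/ ([-back]) → [e]
/ɯ/ harmonizes with /e/ ([-back]) → [i]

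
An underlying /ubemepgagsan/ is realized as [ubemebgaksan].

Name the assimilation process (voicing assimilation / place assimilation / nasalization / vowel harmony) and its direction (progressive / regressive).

/p/→[b] /g/→[k].
Each target copies a feature from the following segment, so the direction is regressive.

voicing assimilation, regressive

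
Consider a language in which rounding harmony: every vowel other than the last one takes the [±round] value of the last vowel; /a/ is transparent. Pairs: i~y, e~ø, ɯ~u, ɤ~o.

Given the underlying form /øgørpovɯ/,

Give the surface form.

/ø/ harmonizes with /ɯ/ ([-round]) → [e]
/ø/ harmonizes with /ɯ/ ([-round]) → [e]
/o/ harmonizes with /ɯ/ ([-round]) → [ɤ]

[egerpɤvɯ]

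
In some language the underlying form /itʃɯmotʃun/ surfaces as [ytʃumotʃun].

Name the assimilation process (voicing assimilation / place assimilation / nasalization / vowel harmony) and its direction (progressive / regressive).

/i/→[y] /ɯ/→[u].
Vowels agree with the last vowel, so the harmony is regressive.

vowel harmony, regressive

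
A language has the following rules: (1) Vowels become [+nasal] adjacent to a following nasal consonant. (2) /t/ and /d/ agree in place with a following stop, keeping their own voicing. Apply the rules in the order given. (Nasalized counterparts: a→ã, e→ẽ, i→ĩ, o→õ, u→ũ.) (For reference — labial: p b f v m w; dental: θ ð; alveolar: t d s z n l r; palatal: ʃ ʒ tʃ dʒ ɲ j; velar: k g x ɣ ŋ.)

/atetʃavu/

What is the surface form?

Rule 1: no segment meets the rule's conditions; no change.
After rule 1: atetʃavu
Rule 2: no segment meets the rule's conditions; no change.

[atetʃavu]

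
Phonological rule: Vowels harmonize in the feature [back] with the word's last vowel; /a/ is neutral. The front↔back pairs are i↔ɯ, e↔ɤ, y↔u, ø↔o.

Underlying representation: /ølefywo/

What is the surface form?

[olɤfuwo]

/ø/ harmonizes with /o/ ([+back]) → [o]
/e/ harmonizes with /o/ ([+back]) → [ɤ]
/y/ harmonizes with /o/ ([+back]) → [u]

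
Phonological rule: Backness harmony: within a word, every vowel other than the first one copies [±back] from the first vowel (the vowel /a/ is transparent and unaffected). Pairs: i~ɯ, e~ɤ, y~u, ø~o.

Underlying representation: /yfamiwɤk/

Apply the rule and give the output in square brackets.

[yfamiwek]

/ɤ/ harmonizes with /y/ ([-back]) → [e]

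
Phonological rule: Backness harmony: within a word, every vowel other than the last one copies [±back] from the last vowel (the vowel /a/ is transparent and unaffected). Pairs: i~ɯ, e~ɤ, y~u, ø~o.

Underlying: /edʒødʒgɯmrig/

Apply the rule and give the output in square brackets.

[edʒødʒgimrig]

/ɯ/ harmonizes with /i/ ([-back]) → [i]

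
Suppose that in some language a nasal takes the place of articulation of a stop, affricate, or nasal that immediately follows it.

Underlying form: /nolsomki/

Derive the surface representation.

/m/ before /k/ (velar) → [ŋ]

[nolsoŋki]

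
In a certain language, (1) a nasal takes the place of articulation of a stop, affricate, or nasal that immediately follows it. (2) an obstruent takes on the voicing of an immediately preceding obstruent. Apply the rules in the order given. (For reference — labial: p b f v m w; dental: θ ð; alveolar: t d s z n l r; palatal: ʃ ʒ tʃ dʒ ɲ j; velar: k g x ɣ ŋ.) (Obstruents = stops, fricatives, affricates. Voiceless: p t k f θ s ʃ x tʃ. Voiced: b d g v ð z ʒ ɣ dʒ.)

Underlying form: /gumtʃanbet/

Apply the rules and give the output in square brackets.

Rule 1: /m/ before /tʃ/ (palatal) → [ɲ]
Rule 1: /n/ before /b/ (labial) → [m]
After rule 1: guɲtʃambet
Rule 2: no segment meets the rule's conditions; no change.

[guɲtʃambet]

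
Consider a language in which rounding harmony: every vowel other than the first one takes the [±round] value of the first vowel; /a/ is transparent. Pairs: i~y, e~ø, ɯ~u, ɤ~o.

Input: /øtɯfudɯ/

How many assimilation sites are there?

/ɯ/ harmonizes with /ø/ ([+round]) → [u]
/ɯ/ harmonizes with /ø/ ([+round]) → [u]
2 segments change.

2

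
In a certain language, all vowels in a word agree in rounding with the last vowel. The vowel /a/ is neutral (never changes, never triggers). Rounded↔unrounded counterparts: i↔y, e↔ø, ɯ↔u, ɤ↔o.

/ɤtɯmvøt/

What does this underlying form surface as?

/ɤ/ harmonizes with /ø/ ([+round]) → [o]
/ɯ/ harmonizes with /ø/ ([+round]) → [u]

[otumvøt]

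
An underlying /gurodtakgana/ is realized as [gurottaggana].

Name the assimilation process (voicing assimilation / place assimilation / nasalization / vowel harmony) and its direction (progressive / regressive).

/d/→[t] /k/→[g].
Each target copies a feature from the following segment, so the direction is regressive.

voicing assimilation, regressive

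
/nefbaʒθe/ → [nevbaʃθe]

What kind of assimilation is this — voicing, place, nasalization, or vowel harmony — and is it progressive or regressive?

/f/→[v] /ʒ/→[ʃ].
Each target copies a feature from the following segment, so the direction is regressive.

voicing assimilation, regressive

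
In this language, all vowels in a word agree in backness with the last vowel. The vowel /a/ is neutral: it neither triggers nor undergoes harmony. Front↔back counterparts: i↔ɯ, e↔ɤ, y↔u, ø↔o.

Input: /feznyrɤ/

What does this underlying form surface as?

/e/ harmonizes with /ɤ/ ([+back]) → [ɤ]
/y/ harmonizes with /ɤ/ ([+back]) → [u]

[fɤznurɤ]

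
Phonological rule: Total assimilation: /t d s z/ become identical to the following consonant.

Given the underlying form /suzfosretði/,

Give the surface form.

[sufforreðði]

/z/ before /f/ → [f] (total assimilation)
/s/ before /r/ → [r] (total assimilation)
/t/ before /ð/ → [ð] (total assimilation)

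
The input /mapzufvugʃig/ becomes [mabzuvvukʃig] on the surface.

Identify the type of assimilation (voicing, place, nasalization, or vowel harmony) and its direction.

voicing assimilation, regressive

/p/→[b] /f/→[v] /g/→[k].
Each target copies a feature from the following segment, so the direction is regressive.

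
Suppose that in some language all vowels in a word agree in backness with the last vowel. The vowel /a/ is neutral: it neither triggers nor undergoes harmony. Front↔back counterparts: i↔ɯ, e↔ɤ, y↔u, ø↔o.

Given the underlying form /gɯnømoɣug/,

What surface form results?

[gɯnomoɣug]

/ø/ harmonizes with /u/ ([+back]) → [o]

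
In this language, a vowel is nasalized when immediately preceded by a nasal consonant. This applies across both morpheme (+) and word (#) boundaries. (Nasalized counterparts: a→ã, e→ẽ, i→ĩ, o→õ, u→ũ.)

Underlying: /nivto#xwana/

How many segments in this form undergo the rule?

2

/i/ after nasal /n/ → [ĩ]
/a/ after nasal /n/ → [ã]
2 segments change.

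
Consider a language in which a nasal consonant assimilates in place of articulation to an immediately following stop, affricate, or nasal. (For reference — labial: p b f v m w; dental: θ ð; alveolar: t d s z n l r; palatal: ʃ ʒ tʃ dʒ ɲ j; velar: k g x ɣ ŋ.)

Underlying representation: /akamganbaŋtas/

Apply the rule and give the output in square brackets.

/m/ before /g/ (velar) → [ŋ]
/n/ before /b/ (labial) → [m]
/ŋ/ before /t/ (alveolar) → [n]

[akaŋgambantas]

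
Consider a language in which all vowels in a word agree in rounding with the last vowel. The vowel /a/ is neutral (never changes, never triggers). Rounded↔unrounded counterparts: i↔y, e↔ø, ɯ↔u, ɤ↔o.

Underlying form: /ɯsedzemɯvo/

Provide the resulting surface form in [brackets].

/ɯ/ harmonizes with /o/ ([+round]) → [u]
/e/ harmonizes with /o/ ([+round]) → [ø]
/e/ harmonizes with /o/ ([+round]) → [ø]
/ɯ/ harmonizes with /o/ ([+round]) → [u]

[usødzømuvo]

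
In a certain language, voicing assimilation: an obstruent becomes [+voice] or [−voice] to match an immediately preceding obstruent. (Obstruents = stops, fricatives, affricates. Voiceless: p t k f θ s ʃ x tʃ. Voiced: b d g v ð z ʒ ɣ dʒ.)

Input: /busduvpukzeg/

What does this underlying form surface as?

[bustuvbukseg]

/d/ after /s/ (voiceless) → [t]
/p/ after /v/ (voiced) → [b]
/z/ after /k/ (voiceless) → [s]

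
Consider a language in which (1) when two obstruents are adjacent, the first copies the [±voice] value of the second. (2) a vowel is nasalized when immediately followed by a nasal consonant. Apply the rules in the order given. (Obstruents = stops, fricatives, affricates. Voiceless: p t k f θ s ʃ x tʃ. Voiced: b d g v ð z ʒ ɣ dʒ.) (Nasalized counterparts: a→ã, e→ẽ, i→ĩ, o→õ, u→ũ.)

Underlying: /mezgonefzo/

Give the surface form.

[mezgõnevzo]

Rule 1: /f/ before /z/ (voiced) → [v]
After rule 1: mezgonevzo
Rule 2: /o/ before nasal /n/ → [õ]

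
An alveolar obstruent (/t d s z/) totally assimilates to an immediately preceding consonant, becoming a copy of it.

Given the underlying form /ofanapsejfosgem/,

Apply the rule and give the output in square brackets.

/s/ after /p/ → [p] (total assimilation)

[ofanappejfosgem]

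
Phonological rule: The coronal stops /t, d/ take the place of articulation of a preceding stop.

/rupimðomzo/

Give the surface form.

[rupimðomzo]

no segment meets the rule's conditions; no change.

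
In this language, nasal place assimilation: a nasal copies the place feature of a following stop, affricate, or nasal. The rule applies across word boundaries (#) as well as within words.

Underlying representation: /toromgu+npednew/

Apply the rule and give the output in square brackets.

/m/ before /g/ (velar) → [ŋ]
/n/ before /p/ (labial) → [m]

[toroŋgu+mpednew]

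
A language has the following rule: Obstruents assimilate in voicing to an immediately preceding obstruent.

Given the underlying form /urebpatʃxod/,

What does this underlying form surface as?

[urebbatʃxod]

/p/ after /b/ (voiced) → [b]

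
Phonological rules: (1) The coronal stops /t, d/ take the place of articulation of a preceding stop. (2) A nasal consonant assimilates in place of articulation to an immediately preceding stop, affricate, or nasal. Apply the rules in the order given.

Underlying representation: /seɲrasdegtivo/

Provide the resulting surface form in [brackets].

[seɲrasdegkivo]

Rule 1: /t/ after /g/ (velar) → [k]
After rule 1: seɲrasdegkivo
Rule 2: no segment meets the rule's conditions; no change.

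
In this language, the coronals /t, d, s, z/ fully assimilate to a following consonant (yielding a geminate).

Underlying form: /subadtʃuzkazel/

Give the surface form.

/d/ before /tʃ/ → [tʃ] (total assimilation)
/z/ before /k/ → [k] (total assimilation)

[subatʃtʃukkazel]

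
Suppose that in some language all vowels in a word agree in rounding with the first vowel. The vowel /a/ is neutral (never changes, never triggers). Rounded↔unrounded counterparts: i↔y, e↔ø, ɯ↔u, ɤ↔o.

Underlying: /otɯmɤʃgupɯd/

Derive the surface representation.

[otumoʃgupud]

/ɯ/ harmonizes with /o/ ([+round]) → [u]
/ɤ/ harmonizes with /o/ ([+round]) → [o]
/ɯ/ harmonizes with /o/ ([+round]) → [u]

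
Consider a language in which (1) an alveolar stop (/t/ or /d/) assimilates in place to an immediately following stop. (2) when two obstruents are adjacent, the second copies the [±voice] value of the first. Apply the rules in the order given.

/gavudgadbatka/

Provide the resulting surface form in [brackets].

[gavuggabbakka]

Rule 1: /d/ before /g/ (velar) → [g]
Rule 1: /d/ before /b/ (labial) → [b]
Rule 1: /t/ before /k/ (velar) → [k]
After rule 1: gavuggabbakka
Rule 2: no segment meets the rule's conditions; no change.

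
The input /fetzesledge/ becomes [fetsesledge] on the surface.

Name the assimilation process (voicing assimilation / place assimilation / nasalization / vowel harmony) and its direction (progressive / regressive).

voicing assimilation, progressive

/z/→[s].
Each target copies a feature from the preceding segment, so the direction is progressive.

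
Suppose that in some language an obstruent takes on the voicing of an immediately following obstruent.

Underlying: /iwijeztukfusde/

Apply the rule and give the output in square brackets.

[iwijestukfuzde]

/z/ before /t/ (voiceless) → [s]
/s/ before /d/ (voiced) → [z]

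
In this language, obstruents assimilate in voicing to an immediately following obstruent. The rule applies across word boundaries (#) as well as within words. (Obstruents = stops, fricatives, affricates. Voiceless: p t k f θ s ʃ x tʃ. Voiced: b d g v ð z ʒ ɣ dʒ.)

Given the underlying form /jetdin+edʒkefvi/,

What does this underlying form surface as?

[jeddin+etʃkevvi]

/t/ before /d/ (voiced) → [d]
/dʒ/ before /k/ (voiceless) → [tʃ]
/f/ before /v/ (voiced) → [v]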